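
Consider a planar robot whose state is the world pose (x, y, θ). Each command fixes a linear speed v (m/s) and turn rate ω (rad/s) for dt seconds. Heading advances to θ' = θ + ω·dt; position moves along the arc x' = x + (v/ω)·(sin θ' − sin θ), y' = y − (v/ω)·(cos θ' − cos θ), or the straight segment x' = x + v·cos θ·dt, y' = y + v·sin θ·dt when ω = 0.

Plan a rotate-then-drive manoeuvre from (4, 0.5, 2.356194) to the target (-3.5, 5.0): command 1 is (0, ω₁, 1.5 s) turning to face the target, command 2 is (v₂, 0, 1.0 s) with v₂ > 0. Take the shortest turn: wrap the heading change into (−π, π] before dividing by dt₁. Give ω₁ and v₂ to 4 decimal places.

ω₁ = 0.1633, v₂ = 8.7464

heading to target = atan2(5−0.5, -3.5−4) = 2.6012
Δθ = wrap(2.6012 − 2.3562) = 0.2450; ω₁ = Δθ/dt₁ = 0.1633
distance = √((-3.5−4)² + (5−0.5)²) = 8.7464; v₂ = distance/dt₂ = 8.7464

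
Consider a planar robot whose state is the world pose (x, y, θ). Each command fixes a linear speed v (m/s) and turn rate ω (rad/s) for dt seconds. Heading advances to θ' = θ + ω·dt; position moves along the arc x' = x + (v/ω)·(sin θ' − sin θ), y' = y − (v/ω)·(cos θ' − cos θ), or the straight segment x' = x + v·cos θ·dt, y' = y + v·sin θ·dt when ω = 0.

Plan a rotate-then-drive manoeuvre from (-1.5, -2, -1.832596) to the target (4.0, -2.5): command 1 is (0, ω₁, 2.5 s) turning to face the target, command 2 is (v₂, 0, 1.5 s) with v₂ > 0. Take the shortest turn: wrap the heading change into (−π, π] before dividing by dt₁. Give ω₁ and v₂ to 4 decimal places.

ω₁ = 0.6968, v₂ = 3.6818

heading to target = atan2(-2.5−-2, 4−-1.5) = -0.0907
Δθ = wrap(-0.0907 − -1.8326) = 1.7419; ω₁ = Δθ/dt₁ = 0.6968
distance = √((4−-1.5)² + (-2.5−-2)²) = 5.5227; v₂ = distance/dt₂ = 3.6818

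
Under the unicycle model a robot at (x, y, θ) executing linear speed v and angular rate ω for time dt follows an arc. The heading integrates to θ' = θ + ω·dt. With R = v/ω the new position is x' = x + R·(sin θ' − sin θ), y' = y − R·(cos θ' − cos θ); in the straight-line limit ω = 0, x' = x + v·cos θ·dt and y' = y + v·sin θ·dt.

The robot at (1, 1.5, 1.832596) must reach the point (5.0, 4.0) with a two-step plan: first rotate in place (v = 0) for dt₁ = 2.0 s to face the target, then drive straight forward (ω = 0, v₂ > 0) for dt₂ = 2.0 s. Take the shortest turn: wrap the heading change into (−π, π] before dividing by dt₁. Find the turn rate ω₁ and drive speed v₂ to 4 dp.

heading to target = atan2(4−1.5, 5−1) = 0.5586
Δθ = wrap(0.5586 − 1.8326) = -1.2740; ω₁ = Δθ/dt₁ = -0.6370
distance = √((5−1)² + (4−1.5)²) = 4.7170; v₂ = distance/dt₂ = 2.3585

ω₁ = -0.6370, v₂ = 2.3585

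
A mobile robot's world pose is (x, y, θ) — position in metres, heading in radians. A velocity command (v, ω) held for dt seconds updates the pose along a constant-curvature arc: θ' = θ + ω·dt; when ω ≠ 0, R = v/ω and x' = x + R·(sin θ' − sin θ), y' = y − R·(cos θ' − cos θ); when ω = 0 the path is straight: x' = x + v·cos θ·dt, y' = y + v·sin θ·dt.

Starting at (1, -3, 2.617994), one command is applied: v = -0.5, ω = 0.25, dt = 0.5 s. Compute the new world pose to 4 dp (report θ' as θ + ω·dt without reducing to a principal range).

(1.2237, -3.1112, 2.7430)

θ' = 2.6180 + 0.25·0.5 = 2.7430
R = v/ω = -0.5/0.25 = -2.0000
x' = 1 + -2.0000·(sin 2.7430 − sin 2.6180) = 1.2237
y' = -3 − -2.0000·(cos 2.7430 − cos 2.6180) = -3.1112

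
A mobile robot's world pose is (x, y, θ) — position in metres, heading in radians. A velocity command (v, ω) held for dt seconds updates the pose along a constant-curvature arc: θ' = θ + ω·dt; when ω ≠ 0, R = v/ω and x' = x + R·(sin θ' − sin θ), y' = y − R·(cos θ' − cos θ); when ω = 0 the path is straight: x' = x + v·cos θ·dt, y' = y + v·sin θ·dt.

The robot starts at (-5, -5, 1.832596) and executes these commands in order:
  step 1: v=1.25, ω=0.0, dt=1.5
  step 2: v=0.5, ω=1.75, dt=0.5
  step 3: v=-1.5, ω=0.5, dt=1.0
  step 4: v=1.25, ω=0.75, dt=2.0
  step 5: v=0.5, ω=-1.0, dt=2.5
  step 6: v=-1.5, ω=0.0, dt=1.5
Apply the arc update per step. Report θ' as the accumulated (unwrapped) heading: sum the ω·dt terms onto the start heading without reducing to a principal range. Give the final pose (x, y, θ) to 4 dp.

step 1: θ'=1.8326 (straight) → pose (-5.4853, -3.1889, 1.8326)
step 2: θ'=2.7076 (R=0.2857) → pose (-5.6411, -3.0036, 2.7076)
step 3: θ'=3.2076 (R=-3.0000) → pose (-4.1818, -3.2752, 3.2076)
step 4: θ'=4.7076 (R=1.6667) → pose (-5.7385, -4.9303, 4.7076)
step 5: θ'=2.2076 (R=-0.5000) → pose (-6.6405, -5.2252, 2.2076)
step 6: θ'=2.2076 (straight) → pose (-5.3026, -7.0342, 2.2076)

(-5.3026, -7.0342, 2.2076)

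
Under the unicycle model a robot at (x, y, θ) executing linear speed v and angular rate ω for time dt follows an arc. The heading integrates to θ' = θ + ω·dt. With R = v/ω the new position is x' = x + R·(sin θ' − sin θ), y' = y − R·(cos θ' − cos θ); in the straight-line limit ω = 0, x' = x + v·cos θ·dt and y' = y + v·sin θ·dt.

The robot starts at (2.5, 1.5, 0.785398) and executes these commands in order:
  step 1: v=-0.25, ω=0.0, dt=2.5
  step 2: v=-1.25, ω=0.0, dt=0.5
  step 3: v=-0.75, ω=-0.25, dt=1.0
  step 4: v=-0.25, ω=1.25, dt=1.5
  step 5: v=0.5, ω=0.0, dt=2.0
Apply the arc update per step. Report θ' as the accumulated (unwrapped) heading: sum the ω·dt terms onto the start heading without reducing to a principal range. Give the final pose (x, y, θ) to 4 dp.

step 1: θ'=0.7854 (straight) → pose (2.0581, 1.0581, 0.7854)
step 2: θ'=0.7854 (straight) → pose (1.6161, 0.6161, 0.7854)
step 3: θ'=0.5354 (R=3.0000) → pose (1.0253, 0.1572, 0.5354)
step 4: θ'=2.4104 (R=-0.2000) → pose (0.9938, -0.1636, 2.4104)
step 5: θ'=2.4104 (straight) → pose (0.2495, 0.5041, 2.4104)

(0.2495, 0.5041, 2.4104)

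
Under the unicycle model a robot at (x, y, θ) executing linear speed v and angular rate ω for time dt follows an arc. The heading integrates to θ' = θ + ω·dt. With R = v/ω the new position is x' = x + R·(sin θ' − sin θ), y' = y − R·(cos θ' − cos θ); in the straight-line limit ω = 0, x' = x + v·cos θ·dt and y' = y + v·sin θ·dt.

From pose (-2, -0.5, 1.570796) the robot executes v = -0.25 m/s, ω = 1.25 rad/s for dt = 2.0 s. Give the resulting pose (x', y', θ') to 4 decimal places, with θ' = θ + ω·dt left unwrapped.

θ' = 1.5708 + 1.25·2.0 = 4.0708
R = v/ω = -0.25/1.25 = -0.2000
x' = -2 + -0.2000·(sin 4.0708 − sin 1.5708) = -1.6398
y' = -0.5 − -0.2000·(cos 4.0708 − cos 1.5708) = -0.6197

(-1.6398, -0.6197, 4.0708)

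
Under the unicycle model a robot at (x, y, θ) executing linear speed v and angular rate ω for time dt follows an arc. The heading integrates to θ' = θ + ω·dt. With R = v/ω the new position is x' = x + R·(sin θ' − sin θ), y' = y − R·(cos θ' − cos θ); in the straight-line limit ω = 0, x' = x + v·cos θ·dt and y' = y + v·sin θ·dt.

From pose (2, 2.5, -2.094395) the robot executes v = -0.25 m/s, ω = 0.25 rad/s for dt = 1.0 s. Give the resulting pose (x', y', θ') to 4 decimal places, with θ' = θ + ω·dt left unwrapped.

θ' = -2.0944 + 0.25·1.0 = -1.8444
R = v/ω = -0.25/0.25 = -1.0000
x' = 2 + -1.0000·(sin -1.8444 − sin -2.0944) = 2.0968
y' = 2.5 − -1.0000·(cos -1.8444 − cos -2.0944) = 2.7298

(2.0968, 2.7298, -1.8444)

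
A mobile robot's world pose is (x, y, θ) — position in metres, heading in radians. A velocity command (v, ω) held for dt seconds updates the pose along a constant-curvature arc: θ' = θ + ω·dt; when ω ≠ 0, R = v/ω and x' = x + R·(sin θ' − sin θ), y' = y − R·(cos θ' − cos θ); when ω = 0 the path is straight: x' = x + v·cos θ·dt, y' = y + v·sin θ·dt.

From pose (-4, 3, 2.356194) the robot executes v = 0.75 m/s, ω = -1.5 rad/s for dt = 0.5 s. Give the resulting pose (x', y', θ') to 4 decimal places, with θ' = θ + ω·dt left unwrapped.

θ' = 2.3562 + -1.5·0.5 = 1.6062
R = v/ω = 0.75/-1.5 = -0.5000
x' = -4 + -0.5000·(sin 1.6062 − sin 2.3562) = -4.1461
y' = 3 − -0.5000·(cos 1.6062 − cos 2.3562) = 3.3359

(-4.1461, 3.3359, 1.6062)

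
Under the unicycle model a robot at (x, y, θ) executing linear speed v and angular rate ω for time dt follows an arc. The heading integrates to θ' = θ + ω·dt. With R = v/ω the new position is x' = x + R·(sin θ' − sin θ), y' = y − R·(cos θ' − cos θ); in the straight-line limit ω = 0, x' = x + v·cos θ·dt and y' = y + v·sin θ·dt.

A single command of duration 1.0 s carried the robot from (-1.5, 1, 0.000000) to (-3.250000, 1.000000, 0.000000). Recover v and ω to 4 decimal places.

v = -1.7500, ω = 0.0000

Δθ = 0.000000 − 0.000000 = 0.000000
ω = Δθ/dt = 0.000000/1.0 = 0.0000
ω = 0 → v = (Δx·cos θ + Δy·sin θ)/dt = -1.7500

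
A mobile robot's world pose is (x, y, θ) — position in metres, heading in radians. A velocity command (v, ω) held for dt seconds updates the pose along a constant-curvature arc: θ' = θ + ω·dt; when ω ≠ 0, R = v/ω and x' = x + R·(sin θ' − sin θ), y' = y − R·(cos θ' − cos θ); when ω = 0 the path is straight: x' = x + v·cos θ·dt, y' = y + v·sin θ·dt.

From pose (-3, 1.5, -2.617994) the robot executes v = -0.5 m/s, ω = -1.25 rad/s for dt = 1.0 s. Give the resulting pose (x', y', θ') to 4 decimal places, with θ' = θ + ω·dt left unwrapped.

(-2.5343, 1.4526, -3.8680)

θ' = -2.6180 + -1.25·1.0 = -3.8680
R = v/ω = -0.5/-1.25 = 0.4000
x' = -3 + 0.4000·(sin -3.8680 − sin -2.6180) = -2.5343
y' = 1.5 − 0.4000·(cos -3.8680 − cos -2.6180) = 1.4526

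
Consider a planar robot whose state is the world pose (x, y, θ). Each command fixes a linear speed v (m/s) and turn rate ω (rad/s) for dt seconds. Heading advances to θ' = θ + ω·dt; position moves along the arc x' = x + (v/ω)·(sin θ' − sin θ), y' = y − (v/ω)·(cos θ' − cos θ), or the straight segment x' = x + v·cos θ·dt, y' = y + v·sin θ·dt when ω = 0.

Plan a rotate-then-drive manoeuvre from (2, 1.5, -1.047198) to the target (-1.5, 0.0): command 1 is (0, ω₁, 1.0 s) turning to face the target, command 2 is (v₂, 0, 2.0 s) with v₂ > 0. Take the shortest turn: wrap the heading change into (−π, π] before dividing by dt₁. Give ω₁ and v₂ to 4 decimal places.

heading to target = atan2(0−1.5, -1.5−2) = -2.7367
Δθ = wrap(-2.7367 − -1.0472) = -1.6895; ω₁ = Δθ/dt₁ = -1.6895
distance = √((-1.5−2)² + (0−1.5)²) = 3.8079; v₂ = distance/dt₂ = 1.9039

ω₁ = -1.6895, v₂ = 1.9039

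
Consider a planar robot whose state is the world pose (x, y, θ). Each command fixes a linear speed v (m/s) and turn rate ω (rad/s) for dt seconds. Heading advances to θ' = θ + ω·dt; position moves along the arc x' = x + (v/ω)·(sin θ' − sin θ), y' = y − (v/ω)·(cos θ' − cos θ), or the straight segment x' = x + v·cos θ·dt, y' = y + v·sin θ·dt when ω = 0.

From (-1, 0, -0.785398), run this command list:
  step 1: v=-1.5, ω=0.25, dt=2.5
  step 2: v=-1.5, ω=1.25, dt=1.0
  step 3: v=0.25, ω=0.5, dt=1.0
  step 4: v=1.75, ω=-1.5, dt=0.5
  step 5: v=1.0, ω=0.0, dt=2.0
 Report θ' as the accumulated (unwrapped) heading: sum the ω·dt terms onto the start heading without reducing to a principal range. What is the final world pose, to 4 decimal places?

(-3.8495, 3.5817, 0.8396)

step 1: θ'=-0.1604 (R=-6.0000) → pose (-4.2844, 1.6803, -0.1604)
step 2: θ'=1.0896 (R=-1.2000) → pose (-5.5398, 1.0512, 1.0896)
step 3: θ'=1.5896 (R=0.5000) → pose (-5.4831, 1.2920, 1.5896)
step 4: θ'=0.8396 (R=-1.1667) → pose (-5.1850, 2.0930, 0.8396)
step 5: θ'=0.8396 (straight) → pose (-3.8495, 3.5817, 0.8396)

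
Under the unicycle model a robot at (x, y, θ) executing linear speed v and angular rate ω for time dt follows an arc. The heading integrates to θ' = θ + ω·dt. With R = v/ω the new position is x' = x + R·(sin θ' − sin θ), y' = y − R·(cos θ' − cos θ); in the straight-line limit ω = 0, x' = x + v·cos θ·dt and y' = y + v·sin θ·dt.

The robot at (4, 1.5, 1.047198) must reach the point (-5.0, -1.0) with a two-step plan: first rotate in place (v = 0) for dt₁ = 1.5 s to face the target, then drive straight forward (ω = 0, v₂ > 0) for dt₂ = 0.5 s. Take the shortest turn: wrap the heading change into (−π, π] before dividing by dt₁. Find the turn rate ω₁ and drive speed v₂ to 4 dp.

ω₁ = 1.5769, v₂ = 18.6815

heading to target = atan2(-1−1.5, -5−4) = -2.8706
Δθ = wrap(-2.8706 − 1.0472) = 2.3653; ω₁ = Δθ/dt₁ = 1.5769
distance = √((-5−4)² + (-1−1.5)²) = 9.3408; v₂ = distance/dt₂ = 18.6815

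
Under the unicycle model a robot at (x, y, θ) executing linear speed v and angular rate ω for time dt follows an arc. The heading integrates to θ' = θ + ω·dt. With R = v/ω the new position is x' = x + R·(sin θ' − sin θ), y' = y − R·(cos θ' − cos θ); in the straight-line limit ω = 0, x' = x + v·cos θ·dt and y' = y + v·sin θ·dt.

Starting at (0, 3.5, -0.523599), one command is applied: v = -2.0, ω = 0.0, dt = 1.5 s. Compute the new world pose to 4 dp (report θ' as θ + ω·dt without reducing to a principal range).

(-2.5981, 5.0000, -0.5236)

θ' = -0.5236 + 0.0·1.5 = -0.5236
ω = 0 → straight: x' = 0 + -2.0·cos(-0.5236)·1.5 = -2.5981
y' = 3.5 + -2.0·sin(-0.5236)·1.5 = 5.0000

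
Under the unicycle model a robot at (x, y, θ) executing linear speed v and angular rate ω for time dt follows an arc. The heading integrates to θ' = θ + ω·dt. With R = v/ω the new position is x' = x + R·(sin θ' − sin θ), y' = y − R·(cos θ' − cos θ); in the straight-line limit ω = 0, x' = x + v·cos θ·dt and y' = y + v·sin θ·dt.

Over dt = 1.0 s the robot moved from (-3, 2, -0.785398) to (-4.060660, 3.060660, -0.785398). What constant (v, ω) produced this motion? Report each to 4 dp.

Δθ = -0.785398 − -0.785398 = 0.000000
ω = Δθ/dt = 0.000000/1.0 = 0.0000
ω = 0 → v = (Δx·cos θ + Δy·sin θ)/dt = -1.5000

v = -1.5000, ω = 0.0000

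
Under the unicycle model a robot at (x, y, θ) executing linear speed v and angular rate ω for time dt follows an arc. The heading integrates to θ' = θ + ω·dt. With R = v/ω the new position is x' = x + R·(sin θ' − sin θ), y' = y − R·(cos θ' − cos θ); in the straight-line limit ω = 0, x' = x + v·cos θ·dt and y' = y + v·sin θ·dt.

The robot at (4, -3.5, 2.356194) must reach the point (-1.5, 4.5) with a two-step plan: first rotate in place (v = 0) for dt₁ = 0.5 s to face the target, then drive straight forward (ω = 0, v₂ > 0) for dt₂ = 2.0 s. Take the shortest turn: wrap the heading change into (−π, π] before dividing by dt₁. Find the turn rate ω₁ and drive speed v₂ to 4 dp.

heading to target = atan2(4.5−-3.5, -1.5−4) = 2.1731
Δθ = wrap(2.1731 − 2.3562) = -0.1831; ω₁ = Δθ/dt₁ = -0.3662
distance = √((-1.5−4)² + (4.5−-3.5)²) = 9.7082; v₂ = distance/dt₂ = 4.8541

ω₁ = -0.3662, v₂ = 4.8541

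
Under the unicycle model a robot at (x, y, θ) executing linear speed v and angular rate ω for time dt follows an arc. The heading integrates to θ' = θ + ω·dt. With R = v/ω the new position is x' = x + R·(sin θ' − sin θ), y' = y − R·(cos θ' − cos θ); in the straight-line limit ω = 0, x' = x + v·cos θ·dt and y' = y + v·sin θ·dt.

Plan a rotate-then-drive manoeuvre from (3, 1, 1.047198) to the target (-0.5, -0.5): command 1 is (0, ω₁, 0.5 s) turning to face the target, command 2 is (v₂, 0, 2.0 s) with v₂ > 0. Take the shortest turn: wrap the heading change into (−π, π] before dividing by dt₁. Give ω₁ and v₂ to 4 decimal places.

ω₁ = 4.9986, v₂ = 1.9039

heading to target = atan2(-0.5−1, -0.5−3) = -2.7367
Δθ = wrap(-2.7367 − 1.0472) = 2.4993; ω₁ = Δθ/dt₁ = 4.9986
distance = √((-0.5−3)² + (-0.5−1)²) = 3.8079; v₂ = distance/dt₂ = 1.9039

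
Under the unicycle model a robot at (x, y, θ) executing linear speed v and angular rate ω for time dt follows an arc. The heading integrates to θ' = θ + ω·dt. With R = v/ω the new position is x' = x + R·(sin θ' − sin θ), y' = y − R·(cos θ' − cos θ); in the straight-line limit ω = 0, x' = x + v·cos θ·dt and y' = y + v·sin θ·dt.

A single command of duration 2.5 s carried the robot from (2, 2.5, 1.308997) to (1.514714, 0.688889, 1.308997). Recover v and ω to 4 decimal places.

v = -0.7500, ω = 0.0000

Δθ = 1.308997 − 1.308997 = 0.000000
ω = Δθ/dt = 0.000000/2.5 = 0.0000
ω = 0 → v = (Δx·cos θ + Δy·sin θ)/dt = -0.7500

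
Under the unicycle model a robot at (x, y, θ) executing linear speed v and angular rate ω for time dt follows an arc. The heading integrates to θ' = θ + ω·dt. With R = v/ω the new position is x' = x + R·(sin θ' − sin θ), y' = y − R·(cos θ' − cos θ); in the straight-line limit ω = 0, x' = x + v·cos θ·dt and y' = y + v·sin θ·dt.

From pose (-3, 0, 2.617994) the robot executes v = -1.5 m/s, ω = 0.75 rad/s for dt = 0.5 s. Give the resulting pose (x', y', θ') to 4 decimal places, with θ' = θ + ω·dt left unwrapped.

(-2.2961, -0.2459, 2.9930)

θ' = 2.6180 + 0.75·0.5 = 2.9930
R = v/ω = -1.5/0.75 = -2.0000
x' = -3 + -2.0000·(sin 2.9930 − sin 2.6180) = -2.2961
y' = 0 − -2.0000·(cos 2.9930 − cos 2.6180) = -0.2459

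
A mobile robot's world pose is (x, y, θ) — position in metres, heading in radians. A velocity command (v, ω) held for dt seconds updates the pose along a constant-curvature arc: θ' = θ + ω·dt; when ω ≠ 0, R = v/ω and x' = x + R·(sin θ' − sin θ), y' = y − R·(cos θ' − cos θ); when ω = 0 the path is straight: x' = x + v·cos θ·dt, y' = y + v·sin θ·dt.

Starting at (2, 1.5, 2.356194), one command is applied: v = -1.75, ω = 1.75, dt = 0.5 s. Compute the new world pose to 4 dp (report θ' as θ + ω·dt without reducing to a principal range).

(2.7966, 1.2111, 3.2312)

θ' = 2.3562 + 1.75·0.5 = 3.2312
R = v/ω = -1.75/1.75 = -1.0000
x' = 2 + -1.0000·(sin 3.2312 − sin 2.3562) = 2.7966
y' = 1.5 − -1.0000·(cos 3.2312 − cos 2.3562) = 1.2111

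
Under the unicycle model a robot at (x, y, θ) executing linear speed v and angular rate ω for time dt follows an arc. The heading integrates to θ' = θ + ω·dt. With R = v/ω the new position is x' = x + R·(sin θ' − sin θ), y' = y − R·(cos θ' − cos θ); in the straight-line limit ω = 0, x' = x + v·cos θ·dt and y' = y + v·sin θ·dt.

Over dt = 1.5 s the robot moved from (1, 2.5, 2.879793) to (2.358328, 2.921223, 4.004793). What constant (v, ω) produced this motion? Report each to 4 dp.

Δθ = 4.004793 − 2.879793 = 1.125000
ω = Δθ/dt = 1.125000/1.5 = 0.7500
R = Δx/(sin θ' − sin θ) = -1.3333
v = R·ω = -1.3333·0.7500 = -1.0000

v = -1.0000, ω = 0.7500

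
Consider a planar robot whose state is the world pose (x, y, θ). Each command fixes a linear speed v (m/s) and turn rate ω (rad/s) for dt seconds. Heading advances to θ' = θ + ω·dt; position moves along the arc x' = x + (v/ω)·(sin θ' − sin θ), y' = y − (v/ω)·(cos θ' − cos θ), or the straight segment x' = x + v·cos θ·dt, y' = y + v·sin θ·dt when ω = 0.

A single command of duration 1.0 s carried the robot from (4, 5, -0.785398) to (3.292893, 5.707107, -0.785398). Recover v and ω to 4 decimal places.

v = -1.0000, ω = 0.0000

Δθ = -0.785398 − -0.785398 = 0.000000
ω = Δθ/dt = 0.000000/1.0 = 0.0000
ω = 0 → v = (Δx·cos θ + Δy·sin θ)/dt = -1.0000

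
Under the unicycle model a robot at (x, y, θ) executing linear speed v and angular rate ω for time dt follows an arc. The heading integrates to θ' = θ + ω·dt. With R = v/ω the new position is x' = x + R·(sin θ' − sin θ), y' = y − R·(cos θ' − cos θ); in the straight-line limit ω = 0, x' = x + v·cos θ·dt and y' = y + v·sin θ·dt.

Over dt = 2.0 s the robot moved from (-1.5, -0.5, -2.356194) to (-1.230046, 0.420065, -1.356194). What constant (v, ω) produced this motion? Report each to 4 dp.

v = -0.5000, ω = 0.5000

Δθ = -1.356194 − -2.356194 = 1.000000
ω = Δθ/dt = 1.000000/2.0 = 0.5000
R = −Δy/(cos θ' − cos θ) = -1.0000
v = R·ω = -1.0000·0.5000 = -0.5000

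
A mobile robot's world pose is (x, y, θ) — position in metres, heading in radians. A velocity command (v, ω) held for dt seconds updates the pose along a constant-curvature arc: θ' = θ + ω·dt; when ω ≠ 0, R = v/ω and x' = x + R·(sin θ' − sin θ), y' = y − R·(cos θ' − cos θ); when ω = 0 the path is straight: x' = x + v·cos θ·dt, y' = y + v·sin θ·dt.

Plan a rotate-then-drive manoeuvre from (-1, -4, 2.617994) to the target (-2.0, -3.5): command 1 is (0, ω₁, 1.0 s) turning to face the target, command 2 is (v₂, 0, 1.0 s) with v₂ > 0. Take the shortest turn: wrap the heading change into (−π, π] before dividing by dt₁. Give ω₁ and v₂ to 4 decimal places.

heading to target = atan2(-3.5−-4, -2−-1) = 2.6779
Δθ = wrap(2.6779 − 2.6180) = 0.0600; ω₁ = Δθ/dt₁ = 0.0600
distance = √((-2−-1)² + (-3.5−-4)²) = 1.1180; v₂ = distance/dt₂ = 1.1180

ω₁ = 0.0600, v₂ = 1.1180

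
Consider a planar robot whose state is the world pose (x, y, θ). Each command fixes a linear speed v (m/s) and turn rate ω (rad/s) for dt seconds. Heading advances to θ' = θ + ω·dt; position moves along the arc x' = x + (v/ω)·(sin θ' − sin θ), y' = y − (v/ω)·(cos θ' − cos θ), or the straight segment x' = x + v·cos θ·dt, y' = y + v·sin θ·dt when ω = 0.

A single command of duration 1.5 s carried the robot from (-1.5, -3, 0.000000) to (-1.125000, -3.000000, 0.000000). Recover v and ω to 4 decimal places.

v = 0.2500, ω = 0.0000

Δθ = 0.000000 − 0.000000 = 0.000000
ω = Δθ/dt = 0.000000/1.5 = 0.0000
ω = 0 → v = (Δx·cos θ + Δy·sin θ)/dt = 0.2500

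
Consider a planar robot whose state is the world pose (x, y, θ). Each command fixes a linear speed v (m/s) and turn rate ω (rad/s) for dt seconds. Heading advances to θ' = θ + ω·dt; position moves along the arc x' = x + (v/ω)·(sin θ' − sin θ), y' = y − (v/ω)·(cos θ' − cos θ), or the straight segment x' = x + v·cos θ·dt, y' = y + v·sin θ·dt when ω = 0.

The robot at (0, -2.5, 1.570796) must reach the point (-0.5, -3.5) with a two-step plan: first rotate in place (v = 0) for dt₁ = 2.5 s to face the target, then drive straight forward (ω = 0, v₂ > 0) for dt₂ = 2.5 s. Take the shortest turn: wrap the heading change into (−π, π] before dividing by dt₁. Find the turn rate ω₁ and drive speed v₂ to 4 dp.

ω₁ = 1.0712, v₂ = 0.4472

heading to target = atan2(-3.5−-2.5, -0.5−0) = -2.0344
Δθ = wrap(-2.0344 − 1.5708) = 2.6779; ω₁ = Δθ/dt₁ = 1.0712
distance = √((-0.5−0)² + (-3.5−-2.5)²) = 1.1180; v₂ = distance/dt₂ = 0.4472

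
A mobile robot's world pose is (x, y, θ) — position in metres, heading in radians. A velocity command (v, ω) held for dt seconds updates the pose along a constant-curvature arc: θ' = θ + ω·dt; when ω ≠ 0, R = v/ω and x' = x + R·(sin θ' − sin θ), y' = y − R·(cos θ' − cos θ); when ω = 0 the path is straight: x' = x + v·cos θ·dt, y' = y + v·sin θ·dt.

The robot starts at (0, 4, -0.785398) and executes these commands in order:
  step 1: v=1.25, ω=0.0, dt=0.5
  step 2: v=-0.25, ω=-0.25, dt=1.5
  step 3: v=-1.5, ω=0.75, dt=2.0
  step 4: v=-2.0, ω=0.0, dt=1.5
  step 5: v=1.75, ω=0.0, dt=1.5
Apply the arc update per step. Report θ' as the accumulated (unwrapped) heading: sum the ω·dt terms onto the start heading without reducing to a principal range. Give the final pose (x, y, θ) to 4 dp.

step 1: θ'=-0.7854 (straight) → pose (0.4419, 3.5581, -0.7854)
step 2: θ'=-1.1604 (R=1.0000) → pose (0.2321, 3.8662, -1.1604)
step 3: θ'=0.3396 (R=-2.0000) → pose (-2.2681, 4.9540, 0.3396)
step 4: θ'=0.3396 (straight) → pose (-5.0967, 3.9547, 0.3396)
step 5: θ'=0.3396 (straight) → pose (-2.6216, 4.8291, 0.3396)

(-2.6216, 4.8291, 0.3396)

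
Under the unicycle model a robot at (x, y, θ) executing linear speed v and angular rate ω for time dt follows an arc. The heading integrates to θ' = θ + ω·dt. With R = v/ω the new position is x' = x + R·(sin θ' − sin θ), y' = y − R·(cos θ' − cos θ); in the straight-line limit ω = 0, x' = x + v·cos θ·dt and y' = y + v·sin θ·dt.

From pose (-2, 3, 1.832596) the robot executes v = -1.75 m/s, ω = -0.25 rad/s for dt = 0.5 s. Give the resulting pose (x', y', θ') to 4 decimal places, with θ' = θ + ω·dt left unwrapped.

(-1.8269, 2.1429, 1.7076)

θ' = 1.8326 + -0.25·0.5 = 1.7076
R = v/ω = -1.75/-0.25 = 7.0000
x' = -2 + 7.0000·(sin 1.7076 − sin 1.8326) = -1.8269
y' = 3 − 7.0000·(cos 1.7076 − cos 1.8326) = 2.1429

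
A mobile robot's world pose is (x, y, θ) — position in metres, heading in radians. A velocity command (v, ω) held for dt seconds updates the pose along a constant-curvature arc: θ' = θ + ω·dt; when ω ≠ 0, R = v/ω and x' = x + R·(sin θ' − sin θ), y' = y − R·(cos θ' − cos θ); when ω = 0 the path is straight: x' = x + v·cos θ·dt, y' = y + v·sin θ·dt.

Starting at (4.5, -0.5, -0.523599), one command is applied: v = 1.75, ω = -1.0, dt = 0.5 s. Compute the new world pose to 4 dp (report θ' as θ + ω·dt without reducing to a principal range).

(5.1195, -1.1050, -1.0236)

θ' = -0.5236 + -1.0·0.5 = -1.0236
R = v/ω = 1.75/-1.0 = -1.7500
x' = 4.5 + -1.7500·(sin -1.0236 − sin -0.5236) = 5.1195
y' = -0.5 − -1.7500·(cos -1.0236 − cos -0.5236) = -1.1050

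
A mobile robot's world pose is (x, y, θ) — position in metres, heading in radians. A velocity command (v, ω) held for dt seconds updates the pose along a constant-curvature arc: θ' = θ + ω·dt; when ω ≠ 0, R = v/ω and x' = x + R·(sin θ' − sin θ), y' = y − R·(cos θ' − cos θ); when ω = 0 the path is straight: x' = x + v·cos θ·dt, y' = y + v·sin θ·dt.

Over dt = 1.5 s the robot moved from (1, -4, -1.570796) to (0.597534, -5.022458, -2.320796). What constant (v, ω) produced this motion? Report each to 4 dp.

Δθ = -2.320796 − -1.570796 = -0.750000
ω = Δθ/dt = -0.750000/1.5 = -0.5000
R = −Δy/(cos θ' − cos θ) = -1.5000
v = R·ω = -1.5000·-0.5000 = 0.7500

v = 0.7500, ω = -0.5000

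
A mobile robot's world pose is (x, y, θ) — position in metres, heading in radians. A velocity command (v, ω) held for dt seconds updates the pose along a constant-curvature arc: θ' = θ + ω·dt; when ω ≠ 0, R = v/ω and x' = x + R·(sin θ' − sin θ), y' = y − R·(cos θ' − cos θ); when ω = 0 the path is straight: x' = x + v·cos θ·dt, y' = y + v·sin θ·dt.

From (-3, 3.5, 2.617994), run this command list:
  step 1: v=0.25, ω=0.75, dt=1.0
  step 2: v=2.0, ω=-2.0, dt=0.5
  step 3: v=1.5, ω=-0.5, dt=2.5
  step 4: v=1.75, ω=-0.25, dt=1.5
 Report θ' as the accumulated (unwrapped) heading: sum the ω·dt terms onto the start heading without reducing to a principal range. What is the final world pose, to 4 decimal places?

(-3.2071, 9.3466, 0.7430)

step 1: θ'=3.3680 (R=0.3333) → pose (-3.2415, 3.5362, 3.3680)
step 2: θ'=2.3680 (R=-1.0000) → pose (-4.1647, 3.7952, 2.3680)
step 3: θ'=1.1180 (R=-3.0000) → pose (-4.7662, 7.2539, 1.1180)
step 4: θ'=0.7430 (R=-7.0000) → pose (-3.2071, 9.3466, 0.7430)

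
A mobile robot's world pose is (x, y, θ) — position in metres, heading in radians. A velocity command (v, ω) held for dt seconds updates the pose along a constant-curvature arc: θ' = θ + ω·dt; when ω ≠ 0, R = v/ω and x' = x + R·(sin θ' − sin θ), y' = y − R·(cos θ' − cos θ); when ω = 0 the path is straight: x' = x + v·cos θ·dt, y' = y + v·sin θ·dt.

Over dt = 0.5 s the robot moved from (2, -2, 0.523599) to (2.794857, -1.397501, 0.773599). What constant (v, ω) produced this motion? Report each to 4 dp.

v = 2.0000, ω = 0.5000

Δθ = 0.773599 − 0.523599 = 0.250000
ω = Δθ/dt = 0.250000/0.5 = 0.5000
R = Δx/(sin θ' − sin θ) = 4.0000
v = R·ω = 4.0000·0.5000 = 2.0000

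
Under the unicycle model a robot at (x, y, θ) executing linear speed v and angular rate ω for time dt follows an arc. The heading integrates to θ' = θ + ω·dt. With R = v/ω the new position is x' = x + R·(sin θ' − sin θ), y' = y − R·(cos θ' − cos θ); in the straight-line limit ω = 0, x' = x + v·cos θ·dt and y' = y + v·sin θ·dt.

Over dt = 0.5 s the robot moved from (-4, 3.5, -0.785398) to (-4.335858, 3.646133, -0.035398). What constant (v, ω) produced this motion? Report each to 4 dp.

v = -0.7500, ω = 1.5000

Δθ = -0.035398 − -0.785398 = 0.750000
ω = Δθ/dt = 0.750000/0.5 = 1.5000
R = Δx/(sin θ' − sin θ) = -0.5000
v = R·ω = -0.5000·1.5000 = -0.7500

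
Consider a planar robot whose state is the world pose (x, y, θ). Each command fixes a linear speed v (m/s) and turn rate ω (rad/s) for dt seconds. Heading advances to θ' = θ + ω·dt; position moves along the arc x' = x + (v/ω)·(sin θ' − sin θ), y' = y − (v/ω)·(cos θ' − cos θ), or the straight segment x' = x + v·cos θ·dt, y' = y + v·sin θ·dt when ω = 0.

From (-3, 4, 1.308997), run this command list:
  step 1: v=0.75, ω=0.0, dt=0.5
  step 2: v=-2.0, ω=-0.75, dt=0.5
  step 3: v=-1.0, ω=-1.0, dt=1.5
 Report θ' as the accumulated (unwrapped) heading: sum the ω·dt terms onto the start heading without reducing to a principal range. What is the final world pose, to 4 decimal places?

step 1: θ'=1.3090 (straight) → pose (-2.9029, 4.3622, 1.3090)
step 2: θ'=0.9340 (R=2.6667) → pose (-3.3347, 3.4667, 0.9340)
step 3: θ'=-0.5660 (R=1.0000) → pose (-4.6750, 3.2173, -0.5660)

(-4.6750, 3.2173, -0.5660)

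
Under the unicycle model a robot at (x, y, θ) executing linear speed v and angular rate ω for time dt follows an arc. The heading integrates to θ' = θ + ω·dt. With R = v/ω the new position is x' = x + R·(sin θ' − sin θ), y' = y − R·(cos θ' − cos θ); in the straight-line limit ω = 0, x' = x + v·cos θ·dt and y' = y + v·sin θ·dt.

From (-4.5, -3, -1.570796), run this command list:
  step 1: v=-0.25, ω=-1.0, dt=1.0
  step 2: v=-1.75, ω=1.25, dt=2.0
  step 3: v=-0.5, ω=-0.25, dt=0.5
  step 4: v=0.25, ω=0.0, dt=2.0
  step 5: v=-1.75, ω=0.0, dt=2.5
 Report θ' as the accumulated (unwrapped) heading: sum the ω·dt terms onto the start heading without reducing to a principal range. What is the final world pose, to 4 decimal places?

step 1: θ'=-2.5708 (R=0.2500) → pose (-4.3851, -2.7896, -2.5708)
step 2: θ'=-0.0708 (R=-1.4000) → pose (-5.0425, -0.2151, -0.0708)
step 3: θ'=-0.1958 (R=2.0000) → pose (-5.2901, -0.1819, -0.1958)
step 4: θ'=-0.1958 (straight) → pose (-4.7996, -0.2791, -0.1958)
step 5: θ'=-0.1958 (straight) → pose (-9.0910, 0.5720, -0.1958)

(-9.0910, 0.5720, -0.1958)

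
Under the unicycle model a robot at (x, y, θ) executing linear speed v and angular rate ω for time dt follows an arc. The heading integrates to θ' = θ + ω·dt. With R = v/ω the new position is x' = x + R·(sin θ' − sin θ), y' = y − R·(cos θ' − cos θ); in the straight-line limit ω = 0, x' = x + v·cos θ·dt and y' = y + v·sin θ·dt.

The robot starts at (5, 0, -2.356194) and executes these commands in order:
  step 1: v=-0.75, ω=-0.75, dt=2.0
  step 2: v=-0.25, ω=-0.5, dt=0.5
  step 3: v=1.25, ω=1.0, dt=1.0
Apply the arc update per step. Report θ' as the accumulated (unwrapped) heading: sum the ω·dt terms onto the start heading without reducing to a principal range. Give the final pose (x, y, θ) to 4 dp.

(5.3742, 0.4925, -3.1062)

step 1: θ'=-3.8562 (R=1.0000) → pose (6.3624, 0.0482, -3.8562)
step 2: θ'=-4.1062 (R=0.5000) → pose (6.4457, -0.0446, -4.1062)
step 3: θ'=-3.1062 (R=1.2500) → pose (5.3742, 0.4925, -3.1062)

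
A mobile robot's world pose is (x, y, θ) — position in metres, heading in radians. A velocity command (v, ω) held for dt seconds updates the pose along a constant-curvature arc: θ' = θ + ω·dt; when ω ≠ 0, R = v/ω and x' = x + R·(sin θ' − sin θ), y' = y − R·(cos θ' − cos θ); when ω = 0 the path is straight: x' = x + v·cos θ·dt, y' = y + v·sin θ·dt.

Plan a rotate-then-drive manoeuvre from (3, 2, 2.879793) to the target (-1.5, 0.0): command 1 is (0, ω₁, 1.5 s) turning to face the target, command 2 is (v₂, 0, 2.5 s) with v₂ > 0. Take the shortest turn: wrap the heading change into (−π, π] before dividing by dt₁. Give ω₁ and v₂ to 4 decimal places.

ω₁ = 0.4533, v₂ = 1.9698

heading to target = atan2(0−2, -1.5−3) = -2.7234
Δθ = wrap(-2.7234 − 2.8798) = 0.6800; ω₁ = Δθ/dt₁ = 0.4533
distance = √((-1.5−3)² + (0−2)²) = 4.9244; v₂ = distance/dt₂ = 1.9698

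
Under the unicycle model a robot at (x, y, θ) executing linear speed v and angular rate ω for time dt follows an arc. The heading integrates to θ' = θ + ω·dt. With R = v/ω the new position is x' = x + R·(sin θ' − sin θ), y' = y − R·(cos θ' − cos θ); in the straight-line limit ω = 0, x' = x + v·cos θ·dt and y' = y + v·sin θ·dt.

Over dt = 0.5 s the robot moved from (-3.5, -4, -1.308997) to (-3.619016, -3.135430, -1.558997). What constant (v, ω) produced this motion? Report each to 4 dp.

Δθ = -1.558997 − -1.308997 = -0.250000
ω = Δθ/dt = -0.250000/0.5 = -0.5000
R = −Δy/(cos θ' − cos θ) = 3.5000
v = R·ω = 3.5000·-0.5000 = -1.7500

v = -1.7500, ω = -0.5000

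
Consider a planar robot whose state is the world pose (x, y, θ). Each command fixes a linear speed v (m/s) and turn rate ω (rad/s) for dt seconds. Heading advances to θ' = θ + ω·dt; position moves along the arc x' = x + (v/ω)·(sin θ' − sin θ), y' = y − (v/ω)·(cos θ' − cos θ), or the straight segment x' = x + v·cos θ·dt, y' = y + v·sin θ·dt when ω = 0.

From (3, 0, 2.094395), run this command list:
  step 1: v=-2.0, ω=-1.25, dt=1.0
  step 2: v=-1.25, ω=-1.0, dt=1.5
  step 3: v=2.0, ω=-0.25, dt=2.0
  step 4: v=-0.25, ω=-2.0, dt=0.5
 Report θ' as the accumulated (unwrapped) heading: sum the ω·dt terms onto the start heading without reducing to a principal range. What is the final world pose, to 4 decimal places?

step 1: θ'=0.8444 (R=1.6000) → pose (2.8105, -1.8627, 0.8444)
step 2: θ'=-0.6556 (R=1.2500) → pose (1.1140, -2.0233, -0.6556)
step 3: θ'=-1.1556 (R=-8.0000) → pose (3.5572, -5.1378, -1.1556)
step 4: θ'=-2.1556 (R=0.1250) → pose (3.5673, -5.0184, -2.1556)

(3.5673, -5.0184, -2.1556)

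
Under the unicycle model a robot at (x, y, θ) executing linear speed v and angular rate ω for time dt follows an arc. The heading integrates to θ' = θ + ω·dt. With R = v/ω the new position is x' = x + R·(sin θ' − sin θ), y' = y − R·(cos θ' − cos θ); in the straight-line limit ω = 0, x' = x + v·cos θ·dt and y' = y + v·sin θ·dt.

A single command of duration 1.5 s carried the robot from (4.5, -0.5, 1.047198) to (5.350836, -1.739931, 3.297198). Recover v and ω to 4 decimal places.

Δθ = 3.297198 − 1.047198 = 2.250000
ω = Δθ/dt = 2.250000/1.5 = 1.5000
R = −Δy/(cos θ' − cos θ) = -0.8333
v = R·ω = -0.8333·1.5000 = -1.2500

v = -1.2500, ω = 1.5000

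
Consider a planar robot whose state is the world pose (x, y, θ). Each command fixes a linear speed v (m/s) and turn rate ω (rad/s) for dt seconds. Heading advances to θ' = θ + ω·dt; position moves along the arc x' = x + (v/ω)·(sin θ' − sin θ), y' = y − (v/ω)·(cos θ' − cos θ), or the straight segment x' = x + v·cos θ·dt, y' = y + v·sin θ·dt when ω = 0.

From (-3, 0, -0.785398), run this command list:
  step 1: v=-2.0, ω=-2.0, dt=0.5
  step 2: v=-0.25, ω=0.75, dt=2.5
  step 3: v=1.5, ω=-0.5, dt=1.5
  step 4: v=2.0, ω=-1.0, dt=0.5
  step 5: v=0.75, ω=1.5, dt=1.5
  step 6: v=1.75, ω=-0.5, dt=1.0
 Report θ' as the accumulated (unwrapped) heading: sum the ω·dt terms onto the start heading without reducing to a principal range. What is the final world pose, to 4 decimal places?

(1.1485, 1.1800, 0.5896)

step 1: θ'=-1.7854 (R=1.0000) → pose (-3.2700, 0.9201, -1.7854)
step 2: θ'=0.0896 (R=-0.3333) → pose (-3.6255, 1.3230, 0.0896)
step 3: θ'=-0.6604 (R=-3.0000) → pose (-1.5167, 0.7043, -0.6604)
step 4: θ'=-1.1604 (R=-2.0000) → pose (-0.9097, -0.0772, -1.1604)
step 5: θ'=1.0896 (R=0.5000) → pose (-0.0080, -0.1092, 1.0896)
step 6: θ'=0.5896 (R=-3.5000) → pose (1.1485, 1.1800, 0.5896)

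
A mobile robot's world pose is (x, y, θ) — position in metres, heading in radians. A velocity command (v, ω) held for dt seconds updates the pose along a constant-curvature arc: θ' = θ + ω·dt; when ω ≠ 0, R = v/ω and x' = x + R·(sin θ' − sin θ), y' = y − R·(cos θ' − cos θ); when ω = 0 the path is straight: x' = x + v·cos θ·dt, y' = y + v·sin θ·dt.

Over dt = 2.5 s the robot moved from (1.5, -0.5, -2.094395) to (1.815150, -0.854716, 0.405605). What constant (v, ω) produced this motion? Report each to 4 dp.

v = 0.2500, ω = 1.0000

Δθ = 0.405605 − -2.094395 = 2.500000
ω = Δθ/dt = 2.500000/2.5 = 1.0000
R = −Δy/(cos θ' − cos θ) = 0.2500
v = R·ω = 0.2500·1.0000 = 0.2500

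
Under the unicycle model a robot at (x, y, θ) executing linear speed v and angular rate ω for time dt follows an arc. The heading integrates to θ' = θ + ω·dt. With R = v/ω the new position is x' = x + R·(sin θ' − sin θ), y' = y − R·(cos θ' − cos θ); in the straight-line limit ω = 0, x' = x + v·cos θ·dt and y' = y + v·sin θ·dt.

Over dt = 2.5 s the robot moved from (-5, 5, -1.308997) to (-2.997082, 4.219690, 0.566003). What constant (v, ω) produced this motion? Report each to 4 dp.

Δθ = 0.566003 − -1.308997 = 1.875000
ω = Δθ/dt = 1.875000/2.5 = 0.7500
R = Δx/(sin θ' − sin θ) = 1.3333
v = R·ω = 1.3333·0.7500 = 1.0000

v = 1.0000, ω = 0.7500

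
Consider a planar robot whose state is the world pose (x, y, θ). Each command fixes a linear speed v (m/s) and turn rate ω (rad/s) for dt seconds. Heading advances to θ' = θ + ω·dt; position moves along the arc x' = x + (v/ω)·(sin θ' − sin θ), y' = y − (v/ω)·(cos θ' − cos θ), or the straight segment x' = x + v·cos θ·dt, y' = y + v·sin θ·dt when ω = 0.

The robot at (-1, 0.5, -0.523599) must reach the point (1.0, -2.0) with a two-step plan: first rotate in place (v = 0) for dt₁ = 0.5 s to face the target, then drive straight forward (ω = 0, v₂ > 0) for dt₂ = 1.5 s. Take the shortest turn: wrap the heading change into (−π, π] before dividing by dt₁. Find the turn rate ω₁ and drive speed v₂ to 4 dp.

heading to target = atan2(-2−0.5, 1−-1) = -0.8961
Δθ = wrap(-0.8961 − -0.5236) = -0.3725; ω₁ = Δθ/dt₁ = -0.7449
distance = √((1−-1)² + (-2−0.5)²) = 3.2016; v₂ = distance/dt₂ = 2.1344

ω₁ = -0.7449, v₂ = 2.1344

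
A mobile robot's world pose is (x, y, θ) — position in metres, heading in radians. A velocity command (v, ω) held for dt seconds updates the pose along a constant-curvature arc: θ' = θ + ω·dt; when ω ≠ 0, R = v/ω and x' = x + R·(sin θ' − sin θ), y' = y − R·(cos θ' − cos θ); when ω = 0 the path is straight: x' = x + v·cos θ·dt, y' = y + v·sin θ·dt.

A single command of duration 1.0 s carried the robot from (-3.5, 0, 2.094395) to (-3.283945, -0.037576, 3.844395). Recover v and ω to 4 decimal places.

Δθ = 3.844395 − 2.094395 = 1.750000
ω = Δθ/dt = 1.750000/1.0 = 1.7500
R = Δx/(sin θ' − sin θ) = -0.1429
v = R·ω = -0.1429·1.7500 = -0.2500

v = -0.2500, ω = 1.7500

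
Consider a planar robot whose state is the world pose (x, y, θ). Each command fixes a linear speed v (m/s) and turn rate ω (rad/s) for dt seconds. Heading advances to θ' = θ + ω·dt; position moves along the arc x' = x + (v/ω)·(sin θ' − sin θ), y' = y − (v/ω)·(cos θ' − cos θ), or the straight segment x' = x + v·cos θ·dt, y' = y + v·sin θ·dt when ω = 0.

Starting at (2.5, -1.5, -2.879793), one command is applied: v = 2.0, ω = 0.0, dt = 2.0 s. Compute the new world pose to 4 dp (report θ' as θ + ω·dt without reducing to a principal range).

(-1.3637, -2.5353, -2.8798)

θ' = -2.8798 + 0.0·2.0 = -2.8798
ω = 0 → straight: x' = 2.5 + 2.0·cos(-2.8798)·2.0 = -1.3637
y' = -1.5 + 2.0·sin(-2.8798)·2.0 = -2.5353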